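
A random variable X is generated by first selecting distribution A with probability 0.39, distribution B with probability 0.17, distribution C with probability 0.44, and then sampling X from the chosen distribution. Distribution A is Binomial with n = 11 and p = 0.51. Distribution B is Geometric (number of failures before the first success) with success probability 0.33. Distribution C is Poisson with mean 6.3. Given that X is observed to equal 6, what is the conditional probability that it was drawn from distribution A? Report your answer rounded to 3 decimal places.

Likelihoods P(X=6 | ·): A: 0.229638; B: 0.0298513; C: 0.159461.
Posterior ∝ prior × likelihood. Numerator for A: 0.39·0.229638 = 0.0895588.
Normalizing constant: 0.39·0.229638 + 0.17·0.0298513 + 0.44·0.159461 = 0.164796.
P(A | observation) = 0.0895588 / 0.164796 = 0.543451.

0.543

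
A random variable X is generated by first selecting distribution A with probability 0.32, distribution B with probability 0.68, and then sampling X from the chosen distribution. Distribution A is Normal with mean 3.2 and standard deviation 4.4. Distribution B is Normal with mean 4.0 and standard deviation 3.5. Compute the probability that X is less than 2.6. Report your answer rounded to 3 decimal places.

0.377

Conditional on each component, P(X < 2.6): A: 0.445767; B: 0.344578.
By total probability, P(X < 2.6) = 0.32·0.445767 + 0.68·0.344578 = 0.376959.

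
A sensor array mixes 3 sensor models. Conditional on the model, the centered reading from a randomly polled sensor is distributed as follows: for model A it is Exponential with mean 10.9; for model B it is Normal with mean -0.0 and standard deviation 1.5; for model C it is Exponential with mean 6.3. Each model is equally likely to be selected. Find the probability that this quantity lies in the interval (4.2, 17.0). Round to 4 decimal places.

Conditional on each model, P(4.2 < X < 17.0): A: 0.470019; B: 0.00255513; C: 0.446105.
By total probability, P(4.2 < X < 17.0) = 0.333333·0.470019 + 0.333333·0.00255513 + 0.333333·0.446105 = 0.306226.

0.3062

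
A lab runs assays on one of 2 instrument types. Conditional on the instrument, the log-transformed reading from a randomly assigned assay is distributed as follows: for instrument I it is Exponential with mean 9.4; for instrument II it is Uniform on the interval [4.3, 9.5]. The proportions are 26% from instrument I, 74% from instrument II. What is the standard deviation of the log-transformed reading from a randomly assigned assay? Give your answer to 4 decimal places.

5.0837

Per component, I: μ=9.4, E[X²]=176.72; II: μ=6.9, E[X²]=49.8633.
E[X] = 0.26·9.4 + 0.74·6.9 = 7.55.
E[X²] = 0.26·176.72 + 0.74·49.8633 = 82.8461.
Var(X) = E[X²] − (E[X])² = 82.8461 − 57.0025 = 25.8436.
SD(X) = √25.8436 = 5.08366.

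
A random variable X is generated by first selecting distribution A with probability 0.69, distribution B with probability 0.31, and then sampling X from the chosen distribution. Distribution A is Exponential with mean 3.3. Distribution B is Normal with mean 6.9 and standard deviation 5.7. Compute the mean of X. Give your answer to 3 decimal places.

4.416

Component means — A: 3.3; B: 6.9.
E[X] = 0.69·3.3 + 0.31·6.9 = 4.416.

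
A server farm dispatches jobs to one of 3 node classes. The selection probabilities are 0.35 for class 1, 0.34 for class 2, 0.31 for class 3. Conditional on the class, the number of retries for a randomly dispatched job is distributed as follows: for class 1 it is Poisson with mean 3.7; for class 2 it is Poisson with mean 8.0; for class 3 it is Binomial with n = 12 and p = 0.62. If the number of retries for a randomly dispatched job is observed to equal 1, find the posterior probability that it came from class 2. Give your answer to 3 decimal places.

0.028

Likelihoods P(X=1 | ·): 1: 0.091477; 2: 0.0026837; 3: 0.000177498.
Posterior ∝ prior × likelihood. Numerator for 2: 0.34·0.0026837 = 0.000912458.
Normalizing constant: 0.35·0.091477 + 0.34·0.0026837 + 0.31·0.000177498 = 0.0329844.
P(2 | observation) = 0.000912458 / 0.0329844 = 0.0276633.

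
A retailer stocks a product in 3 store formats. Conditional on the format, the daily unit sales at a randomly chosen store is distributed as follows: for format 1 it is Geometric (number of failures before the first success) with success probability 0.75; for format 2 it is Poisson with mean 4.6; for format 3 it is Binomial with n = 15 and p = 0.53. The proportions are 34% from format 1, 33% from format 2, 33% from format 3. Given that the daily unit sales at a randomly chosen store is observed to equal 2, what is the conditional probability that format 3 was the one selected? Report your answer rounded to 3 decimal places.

0.010

Likelihoods P(X=2 | ·): 1: 0.046875; 2: 0.106348; 3: 0.00161069.
Posterior ∝ prior × likelihood. Numerator for 3: 0.33·0.00161069 = 0.000531529.
Normalizing constant: 0.34·0.046875 + 0.33·0.106348 + 0.33·0.00161069 = 0.051564.
P(3 | observation) = 0.000531529 / 0.051564 = 0.0103081.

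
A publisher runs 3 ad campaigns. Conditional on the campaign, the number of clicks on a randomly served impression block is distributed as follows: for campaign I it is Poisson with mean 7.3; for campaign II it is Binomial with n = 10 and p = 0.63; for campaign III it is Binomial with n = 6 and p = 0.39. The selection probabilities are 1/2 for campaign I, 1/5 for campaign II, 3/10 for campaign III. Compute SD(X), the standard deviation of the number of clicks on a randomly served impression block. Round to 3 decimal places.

Per component, I: μ=7.3, E[X²]=60.59; II: μ=6.3, E[X²]=42.021; III: μ=2.34, E[X²]=6.903.
E[X] = 0.5·7.3 + 0.2·6.3 + 0.3·2.34 = 5.612.
E[X²] = 0.5·60.59 + 0.2·42.021 + 0.3·6.903 = 40.7701.
Var(X) = E[X²] − (E[X])² = 40.7701 − 31.4945 = 9.27556.
SD(X) = √9.27556 = 3.04558.

3.046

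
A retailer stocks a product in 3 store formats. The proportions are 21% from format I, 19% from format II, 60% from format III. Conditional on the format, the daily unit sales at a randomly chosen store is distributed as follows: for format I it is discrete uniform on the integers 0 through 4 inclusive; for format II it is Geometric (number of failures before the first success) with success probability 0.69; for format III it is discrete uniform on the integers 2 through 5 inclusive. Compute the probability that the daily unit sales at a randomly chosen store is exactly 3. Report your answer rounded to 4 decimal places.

Conditional on each format, P(X = 3): I: 0.2; II: 0.0205558; III: 0.25.
By total probability, P(X = 3) = 0.21·0.2 + 0.19·0.0205558 + 0.6·0.25 = 0.195906.

0.1959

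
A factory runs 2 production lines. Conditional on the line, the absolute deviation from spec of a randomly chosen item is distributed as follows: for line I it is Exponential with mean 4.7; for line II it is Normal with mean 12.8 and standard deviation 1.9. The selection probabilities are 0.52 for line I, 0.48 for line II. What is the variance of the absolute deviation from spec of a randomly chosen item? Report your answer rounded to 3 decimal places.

Per component, I: μ=4.7, E[X²]=44.18; II: μ=12.8, E[X²]=167.45.
E[X] = 0.52·4.7 + 0.48·12.8 = 8.588.
E[X²] = 0.52·44.18 + 0.48·167.45 = 103.35.
Var(X) = E[X²] − (E[X])² = 103.35 − 73.7537 = 29.5959.

29.596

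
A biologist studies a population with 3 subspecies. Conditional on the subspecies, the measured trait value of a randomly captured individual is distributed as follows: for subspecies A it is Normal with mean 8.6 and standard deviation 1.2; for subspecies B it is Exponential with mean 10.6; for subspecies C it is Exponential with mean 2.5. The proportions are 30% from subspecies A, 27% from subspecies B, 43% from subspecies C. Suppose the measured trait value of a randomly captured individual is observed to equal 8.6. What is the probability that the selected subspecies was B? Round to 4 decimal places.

0.0971

Likelihoods f(8.6 | ·): A: 0.332452; B: 0.0419123; C: 0.0128259.
Posterior ∝ prior × likelihood. Numerator for B: 0.27·0.0419123 = 0.0113163.
Normalizing constant: 0.3·0.332452 + 0.27·0.0419123 + 0.43·0.0128259 = 0.116567.
P(B | observation) = 0.0113163 / 0.116567 = 0.0970801.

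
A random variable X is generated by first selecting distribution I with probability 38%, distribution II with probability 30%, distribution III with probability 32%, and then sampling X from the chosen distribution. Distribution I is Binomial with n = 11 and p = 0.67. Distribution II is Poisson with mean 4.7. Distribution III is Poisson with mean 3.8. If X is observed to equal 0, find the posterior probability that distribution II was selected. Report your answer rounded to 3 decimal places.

Likelihoods P(X=0 | ·): I: 5.05421e-06; II: 0.00909528; III: 0.0223708.
Posterior ∝ prior × likelihood. Numerator for II: 0.3·0.00909528 = 0.00272858.
Normalizing constant: 0.38·5.05421e-06 + 0.3·0.00909528 + 0.32·0.0223708 = 0.00988915.
P(II | observation) = 0.00272858 / 0.00988915 = 0.275917.

0.276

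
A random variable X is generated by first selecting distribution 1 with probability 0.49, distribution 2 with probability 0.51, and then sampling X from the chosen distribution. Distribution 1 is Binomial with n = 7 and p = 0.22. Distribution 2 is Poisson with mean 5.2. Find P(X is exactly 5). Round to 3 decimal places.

Conditional on each component, P(X = 5): 1: 0.00658449; 2: 0.174785.
By total probability, P(X = 5) = 0.49·0.00658449 + 0.51·0.174785 = 0.0923667.

0.092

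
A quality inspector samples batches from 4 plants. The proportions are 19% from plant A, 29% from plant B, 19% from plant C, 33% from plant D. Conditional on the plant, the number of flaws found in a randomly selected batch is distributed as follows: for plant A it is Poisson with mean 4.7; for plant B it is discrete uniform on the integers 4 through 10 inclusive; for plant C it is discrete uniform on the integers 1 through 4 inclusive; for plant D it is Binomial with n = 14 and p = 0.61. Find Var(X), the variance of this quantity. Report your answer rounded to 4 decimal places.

Per component, A: μ=4.7, E[X²]=26.79; B: μ=7, E[X²]=53; C: μ=2.5, E[X²]=7.5; D: μ=8.54, E[X²]=76.2622.
E[X] = 0.19·4.7 + 0.29·7 + 0.19·2.5 + 0.33·8.54 = 6.2162.
E[X²] = 0.19·26.79 + 0.29·53 + 0.19·7.5 + 0.33·76.2622 = 47.0516.
Var(X) = E[X²] − (E[X])² = 47.0516 − 38.6411 = 8.41048.

8.4105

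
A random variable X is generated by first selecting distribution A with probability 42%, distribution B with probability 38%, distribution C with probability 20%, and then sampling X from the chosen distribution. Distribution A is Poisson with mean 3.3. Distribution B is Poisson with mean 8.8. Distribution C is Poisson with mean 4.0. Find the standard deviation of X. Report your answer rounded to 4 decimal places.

Per component, A: μ=3.3, E[X²]=14.19; B: μ=8.8, E[X²]=86.24; C: μ=4, E[X²]=20.
E[X] = 0.42·3.3 + 0.38·8.8 + 0.2·4 = 5.53.
E[X²] = 0.42·14.19 + 0.38·86.24 + 0.2·20 = 42.731.
Var(X) = E[X²] − (E[X])² = 42.731 − 30.5809 = 12.1501.
SD(X) = √12.1501 = 3.4857.

3.4857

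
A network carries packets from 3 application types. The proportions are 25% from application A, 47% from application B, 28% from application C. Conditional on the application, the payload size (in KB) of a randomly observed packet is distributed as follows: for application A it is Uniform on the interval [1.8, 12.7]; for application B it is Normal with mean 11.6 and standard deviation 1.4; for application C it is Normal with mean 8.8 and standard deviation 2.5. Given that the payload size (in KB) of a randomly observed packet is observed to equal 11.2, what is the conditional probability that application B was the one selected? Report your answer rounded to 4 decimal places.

Likelihoods f(11.2 | ·): A: 0.0917431; B: 0.273562; C: 0.100658.
Posterior ∝ prior × likelihood. Numerator for B: 0.47·0.273562 = 0.128574.
Normalizing constant: 0.25·0.0917431 + 0.47·0.273562 + 0.28·0.100658 = 0.179694.
P(B | observation) = 0.128574 / 0.179694 = 0.715517.

0.7155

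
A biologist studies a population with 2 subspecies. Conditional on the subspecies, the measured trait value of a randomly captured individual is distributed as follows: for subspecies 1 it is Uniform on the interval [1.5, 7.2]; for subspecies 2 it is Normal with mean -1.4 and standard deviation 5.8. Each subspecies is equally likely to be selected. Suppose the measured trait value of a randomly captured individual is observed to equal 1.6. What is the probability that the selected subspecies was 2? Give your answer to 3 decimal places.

Likelihoods f(1.6 | ·): 1: 0.175439; 2: 0.0601709.
Posterior ∝ prior × likelihood. Numerator for 2: 0.5·0.0601709 = 0.0300855.
Normalizing constant: 0.5·0.175439 + 0.5·0.0601709 = 0.117805.
P(2 | observation) = 0.0300855 / 0.117805 = 0.255384.

0.255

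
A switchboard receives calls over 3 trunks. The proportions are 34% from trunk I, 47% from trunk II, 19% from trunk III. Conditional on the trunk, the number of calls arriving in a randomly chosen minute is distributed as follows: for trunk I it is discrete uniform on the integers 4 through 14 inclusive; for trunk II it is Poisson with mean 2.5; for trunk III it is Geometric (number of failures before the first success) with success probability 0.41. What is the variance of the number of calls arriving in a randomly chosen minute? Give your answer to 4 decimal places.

15.7870

Per component, I: μ=9, E[X²]=91; II: μ=2.5, E[X²]=8.75; III: μ=1.43902, E[X²]=5.58061.
E[X] = 0.34·9 + 0.47·2.5 + 0.19·1.43902 = 4.50841.
E[X²] = 0.34·91 + 0.47·8.75 + 0.19·5.58061 = 36.1128.
Var(X) = E[X²] − (E[X])² = 36.1128 − 20.3258 = 15.787.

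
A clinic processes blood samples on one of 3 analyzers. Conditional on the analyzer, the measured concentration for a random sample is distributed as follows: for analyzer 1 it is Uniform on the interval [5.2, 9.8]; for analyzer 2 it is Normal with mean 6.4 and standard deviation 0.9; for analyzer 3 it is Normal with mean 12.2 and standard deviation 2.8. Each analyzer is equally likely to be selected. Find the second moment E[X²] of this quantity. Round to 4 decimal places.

85.4878

For each component E[X²] = Var + (mean)², giving 1: 58.0133; 2: 41.77; 3: 156.68.
Overall E[X²] = 0.333333·58.0133 + 0.333333·41.77 + 0.333333·156.68 = 85.4878.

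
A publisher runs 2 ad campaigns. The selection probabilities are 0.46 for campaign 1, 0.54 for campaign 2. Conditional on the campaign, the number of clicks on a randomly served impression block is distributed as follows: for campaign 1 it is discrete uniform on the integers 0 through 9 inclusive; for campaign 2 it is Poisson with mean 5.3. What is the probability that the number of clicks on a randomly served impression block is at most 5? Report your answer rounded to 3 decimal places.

Conditional on each campaign, P(X ≤ 5): 1: 0.6; 2: 0.563473.
By total probability, P(X ≤ 5) = 0.46·0.6 + 0.54·0.563473 = 0.580276.

0.580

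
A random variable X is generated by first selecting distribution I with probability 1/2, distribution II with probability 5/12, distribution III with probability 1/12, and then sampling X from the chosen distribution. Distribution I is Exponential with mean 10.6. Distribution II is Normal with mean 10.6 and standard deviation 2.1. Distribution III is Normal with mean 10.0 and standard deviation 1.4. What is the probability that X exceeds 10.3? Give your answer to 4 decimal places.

Conditional on each component, P(X > 10.3): I: 0.37844; II: 0.556798; III: 0.415162.
By total probability, P(X > 10.3) = 0.5·0.37844 + 0.416667·0.556798 + 0.0833333·0.415162 = 0.455816.

0.4558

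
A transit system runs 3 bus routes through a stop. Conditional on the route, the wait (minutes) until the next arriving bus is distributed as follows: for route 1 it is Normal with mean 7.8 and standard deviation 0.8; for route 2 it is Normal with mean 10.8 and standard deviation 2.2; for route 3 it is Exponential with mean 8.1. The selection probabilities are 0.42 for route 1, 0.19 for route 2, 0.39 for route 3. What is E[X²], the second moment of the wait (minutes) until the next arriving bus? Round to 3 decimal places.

For each component E[X²] = Var + (mean)², giving 1: 61.48; 2: 121.48; 3: 131.22.
Overall E[X²] = 0.42·61.48 + 0.19·121.48 + 0.39·131.22 = 100.079.

100.079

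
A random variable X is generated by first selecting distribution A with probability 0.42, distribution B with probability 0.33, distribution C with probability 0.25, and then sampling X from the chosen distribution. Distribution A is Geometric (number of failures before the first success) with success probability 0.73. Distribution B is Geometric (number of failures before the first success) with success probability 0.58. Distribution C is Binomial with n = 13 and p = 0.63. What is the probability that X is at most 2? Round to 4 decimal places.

0.7174

Conditional on each component, P(X ≤ 2): A: 0.980317; B: 0.925912; C: 0.000607151.
By total probability, P(X ≤ 2) = 0.42·0.980317 + 0.33·0.925912 + 0.25·0.000607151 = 0.717436.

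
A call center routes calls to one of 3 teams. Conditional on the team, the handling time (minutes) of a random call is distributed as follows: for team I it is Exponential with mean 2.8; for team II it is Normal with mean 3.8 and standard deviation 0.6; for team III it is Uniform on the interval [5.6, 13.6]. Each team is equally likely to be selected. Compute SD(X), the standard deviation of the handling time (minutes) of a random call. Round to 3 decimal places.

Per component, I: μ=2.8, E[X²]=15.68; II: μ=3.8, E[X²]=14.8; III: μ=9.6, E[X²]=97.4933.
E[X] = 0.333333·2.8 + 0.333333·3.8 + 0.333333·9.6 = 5.4.
E[X²] = 0.333333·15.68 + 0.333333·14.8 + 0.333333·97.4933 = 42.6578.
Var(X) = E[X²] − (E[X])² = 42.6578 − 29.16 = 13.4978.
SD(X) = √13.4978 = 3.67393.

3.674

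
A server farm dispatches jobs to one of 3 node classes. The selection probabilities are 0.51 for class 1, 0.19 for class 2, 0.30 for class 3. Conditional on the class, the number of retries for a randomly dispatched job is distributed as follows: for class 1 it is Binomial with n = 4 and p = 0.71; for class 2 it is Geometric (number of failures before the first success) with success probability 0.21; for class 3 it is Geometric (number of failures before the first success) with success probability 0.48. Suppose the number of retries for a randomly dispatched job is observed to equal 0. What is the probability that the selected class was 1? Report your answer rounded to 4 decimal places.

Likelihoods P(X=0 | ·): 1: 0.00707281; 2: 0.21; 3: 0.48.
Posterior ∝ prior × likelihood. Numerator for 1: 0.51·0.00707281 = 0.00360713.
Normalizing constant: 0.51·0.00707281 + 0.19·0.21 + 0.3·0.48 = 0.187507.
P(1 | observation) = 0.00360713 / 0.187507 = 0.0192373.

0.0192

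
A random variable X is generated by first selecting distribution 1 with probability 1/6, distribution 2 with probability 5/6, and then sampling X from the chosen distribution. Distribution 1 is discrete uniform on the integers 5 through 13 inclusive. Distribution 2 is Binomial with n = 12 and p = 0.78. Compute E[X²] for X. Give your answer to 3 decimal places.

89.335

For each component E[X²] = Var + (mean)², giving 1: 87.6667; 2: 89.6688.
Overall E[X²] = 0.166667·87.6667 + 0.833333·89.6688 = 89.3351.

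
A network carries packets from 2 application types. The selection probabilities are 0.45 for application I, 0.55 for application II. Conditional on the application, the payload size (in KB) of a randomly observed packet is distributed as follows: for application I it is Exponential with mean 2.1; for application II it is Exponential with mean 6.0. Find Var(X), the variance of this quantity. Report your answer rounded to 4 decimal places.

Per component, I: μ=2.1, E[X²]=8.82; II: μ=6, E[X²]=72.
E[X] = 0.45·2.1 + 0.55·6 = 4.245.
E[X²] = 0.45·8.82 + 0.55·72 = 43.569.
Var(X) = E[X²] − (E[X])² = 43.569 − 18.02 = 25.549.

25.5490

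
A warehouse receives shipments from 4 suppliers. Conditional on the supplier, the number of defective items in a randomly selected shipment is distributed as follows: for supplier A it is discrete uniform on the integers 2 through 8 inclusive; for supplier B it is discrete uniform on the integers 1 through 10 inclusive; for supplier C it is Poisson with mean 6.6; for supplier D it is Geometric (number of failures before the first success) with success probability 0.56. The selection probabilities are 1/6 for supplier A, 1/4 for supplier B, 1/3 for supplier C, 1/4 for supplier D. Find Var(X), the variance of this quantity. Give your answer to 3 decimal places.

Per component, A: μ=5, E[X²]=29; B: μ=5.5, E[X²]=38.5; C: μ=6.6, E[X²]=50.16; D: μ=0.785714, E[X²]=2.02041.
E[X] = 0.166667·5 + 0.25·5.5 + 0.333333·6.6 + 0.25·0.785714 = 4.60476.
E[X²] = 0.166667·29 + 0.25·38.5 + 0.333333·50.16 + 0.25·2.02041 = 31.6834.
Var(X) = E[X²] − (E[X])² = 31.6834 − 21.2038 = 10.4796.

10.480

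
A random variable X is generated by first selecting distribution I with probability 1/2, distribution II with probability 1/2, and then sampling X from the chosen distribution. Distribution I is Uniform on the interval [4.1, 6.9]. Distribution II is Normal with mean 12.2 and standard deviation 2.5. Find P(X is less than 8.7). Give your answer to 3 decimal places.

Conditional on each component, P(X < 8.7): I: 1; II: 0.0807567.
By total probability, P(X < 8.7) = 0.5·1 + 0.5·0.0807567 = 0.540378.

0.540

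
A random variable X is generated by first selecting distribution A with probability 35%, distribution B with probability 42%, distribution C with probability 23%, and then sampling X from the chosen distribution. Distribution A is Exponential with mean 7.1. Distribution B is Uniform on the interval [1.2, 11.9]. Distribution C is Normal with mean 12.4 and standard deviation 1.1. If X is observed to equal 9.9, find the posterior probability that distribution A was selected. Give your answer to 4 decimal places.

Likelihoods f(9.9 | ·): A: 0.0349282; B: 0.0934579; C: 0.0274087.
Posterior ∝ prior × likelihood. Numerator for A: 0.35·0.0349282 = 0.0122249.
Normalizing constant: 0.35·0.0349282 + 0.42·0.0934579 + 0.23·0.0274087 = 0.0577812.
P(A | observation) = 0.0122249 / 0.0577812 = 0.211572.

0.2116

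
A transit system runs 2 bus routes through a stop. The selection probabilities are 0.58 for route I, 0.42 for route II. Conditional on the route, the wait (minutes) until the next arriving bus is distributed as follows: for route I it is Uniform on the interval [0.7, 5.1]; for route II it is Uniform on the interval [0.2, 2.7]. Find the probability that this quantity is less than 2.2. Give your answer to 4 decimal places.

Conditional on each route, P(X < 2.2): I: 0.340909; II: 0.8.
By total probability, P(X < 2.2) = 0.58·0.340909 + 0.42·0.8 = 0.533727.

0.5337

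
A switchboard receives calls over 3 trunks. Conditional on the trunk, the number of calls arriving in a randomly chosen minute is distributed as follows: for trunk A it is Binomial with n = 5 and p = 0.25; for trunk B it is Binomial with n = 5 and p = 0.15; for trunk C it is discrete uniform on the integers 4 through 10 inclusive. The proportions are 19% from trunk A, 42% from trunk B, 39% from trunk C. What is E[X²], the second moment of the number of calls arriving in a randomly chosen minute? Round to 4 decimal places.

For each component E[X²] = Var + (mean)², giving A: 2.5; B: 1.2; C: 53.
Overall E[X²] = 0.19·2.5 + 0.42·1.2 + 0.39·53 = 21.649.

21.6490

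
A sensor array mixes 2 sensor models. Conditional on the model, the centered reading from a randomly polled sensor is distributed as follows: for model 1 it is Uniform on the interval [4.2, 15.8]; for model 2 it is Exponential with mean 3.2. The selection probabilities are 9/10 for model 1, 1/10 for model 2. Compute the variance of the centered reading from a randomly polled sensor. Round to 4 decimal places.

Per component, 1: μ=10, E[X²]=111.213; 2: μ=3.2, E[X²]=20.48.
E[X] = 0.9·10 + 0.1·3.2 = 9.32.
E[X²] = 0.9·111.213 + 0.1·20.48 = 102.14.
Var(X) = E[X²] − (E[X])² = 102.14 − 86.8624 = 15.2776.

15.2776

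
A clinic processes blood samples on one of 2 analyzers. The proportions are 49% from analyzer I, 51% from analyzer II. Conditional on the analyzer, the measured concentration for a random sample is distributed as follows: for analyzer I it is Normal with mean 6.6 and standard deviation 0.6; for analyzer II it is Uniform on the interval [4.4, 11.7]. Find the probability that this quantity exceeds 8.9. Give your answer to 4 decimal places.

Conditional on each analyzer, P(X > 8.9): I: 6.32092e-05; II: 0.383562.
By total probability, P(X > 8.9) = 0.49·6.32092e-05 + 0.51·0.383562 = 0.195647.

0.1956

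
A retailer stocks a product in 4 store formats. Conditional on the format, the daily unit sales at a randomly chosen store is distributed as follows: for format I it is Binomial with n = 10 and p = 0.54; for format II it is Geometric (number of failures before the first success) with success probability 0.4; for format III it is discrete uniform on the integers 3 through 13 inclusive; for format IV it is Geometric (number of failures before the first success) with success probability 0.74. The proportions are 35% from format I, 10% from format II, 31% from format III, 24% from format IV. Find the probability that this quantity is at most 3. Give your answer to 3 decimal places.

0.394

Conditional on each format, P(X ≤ 3): I: 0.114061; II: 0.8704; III: 0.0909091; IV: 0.99543.
By total probability, P(X ≤ 3) = 0.35·0.114061 + 0.1·0.8704 + 0.31·0.0909091 + 0.24·0.99543 = 0.394047.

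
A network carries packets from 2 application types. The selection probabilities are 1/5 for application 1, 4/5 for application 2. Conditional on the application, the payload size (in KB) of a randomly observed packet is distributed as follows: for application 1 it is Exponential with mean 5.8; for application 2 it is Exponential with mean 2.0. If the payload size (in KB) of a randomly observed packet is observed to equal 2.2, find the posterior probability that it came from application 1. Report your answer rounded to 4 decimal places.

Likelihoods f(2.2 | ·): 1: 0.117988; 2: 0.166436.
Posterior ∝ prior × likelihood. Numerator for 1: 0.2·0.117988 = 0.0235977.
Normalizing constant: 0.2·0.117988 + 0.8·0.166436 = 0.156746.
P(1 | observation) = 0.0235977 / 0.156746 = 0.150547.

0.1505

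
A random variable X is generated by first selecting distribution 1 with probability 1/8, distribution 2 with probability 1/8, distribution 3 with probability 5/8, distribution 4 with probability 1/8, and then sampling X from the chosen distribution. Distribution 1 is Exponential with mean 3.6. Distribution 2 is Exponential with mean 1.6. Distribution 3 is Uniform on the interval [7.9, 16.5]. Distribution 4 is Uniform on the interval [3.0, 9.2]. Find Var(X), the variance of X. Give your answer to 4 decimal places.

Per component, 1: μ=3.6, E[X²]=25.92; 2: μ=1.6, E[X²]=5.12; 3: μ=12.2, E[X²]=155.003; 4: μ=6.1, E[X²]=40.4133.
E[X] = 0.125·3.6 + 0.125·1.6 + 0.625·12.2 + 0.125·6.1 = 9.0375.
E[X²] = 0.125·25.92 + 0.125·5.12 + 0.625·155.003 + 0.125·40.4133 = 105.809.
Var(X) = E[X²] − (E[X])² = 105.809 − 81.6764 = 24.1323.

24.1323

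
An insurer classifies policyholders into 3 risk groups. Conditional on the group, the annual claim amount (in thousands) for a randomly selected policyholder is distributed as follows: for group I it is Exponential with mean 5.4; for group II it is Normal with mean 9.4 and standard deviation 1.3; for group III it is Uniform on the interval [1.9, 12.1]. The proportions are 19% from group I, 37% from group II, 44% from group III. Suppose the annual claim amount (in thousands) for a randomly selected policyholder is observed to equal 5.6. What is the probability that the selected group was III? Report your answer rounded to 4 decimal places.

0.7542

Likelihoods f(5.6 | ·): I: 0.0656488; II: 0.00428133; III: 0.0980392.
Posterior ∝ prior × likelihood. Numerator for III: 0.44·0.0980392 = 0.0431373.
Normalizing constant: 0.19·0.0656488 + 0.37·0.00428133 + 0.44·0.0980392 = 0.0571946.
P(III | observation) = 0.0431373 / 0.0571946 = 0.754219.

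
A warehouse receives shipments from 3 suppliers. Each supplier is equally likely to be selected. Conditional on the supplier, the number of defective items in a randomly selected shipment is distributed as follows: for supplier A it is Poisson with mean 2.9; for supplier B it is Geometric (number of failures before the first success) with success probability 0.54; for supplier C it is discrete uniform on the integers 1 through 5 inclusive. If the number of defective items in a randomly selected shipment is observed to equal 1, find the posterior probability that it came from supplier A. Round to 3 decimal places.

Likelihoods P(X=1 | ·): A: 0.159567; B: 0.2484; C: 0.2.
Posterior ∝ prior × likelihood. Numerator for A: 0.333333·0.159567 = 0.0531891.
Normalizing constant: 0.333333·0.159567 + 0.333333·0.2484 + 0.333333·0.2 = 0.202656.
P(A | observation) = 0.0531891 / 0.202656 = 0.26246.

0.262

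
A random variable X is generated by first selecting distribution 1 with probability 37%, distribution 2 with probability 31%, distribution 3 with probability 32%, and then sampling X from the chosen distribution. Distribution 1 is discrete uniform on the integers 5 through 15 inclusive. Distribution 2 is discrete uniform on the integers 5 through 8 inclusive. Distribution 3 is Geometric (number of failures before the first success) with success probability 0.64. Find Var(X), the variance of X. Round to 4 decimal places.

Per component, 1: μ=10, E[X²]=110; 2: μ=6.5, E[X²]=43.5; 3: μ=0.5625, E[X²]=1.19531.
E[X] = 0.37·10 + 0.31·6.5 + 0.32·0.5625 = 5.895.
E[X²] = 0.37·110 + 0.31·43.5 + 0.32·1.19531 = 54.5675.
Var(X) = E[X²] − (E[X])² = 54.5675 − 34.751 = 19.8165.

19.8165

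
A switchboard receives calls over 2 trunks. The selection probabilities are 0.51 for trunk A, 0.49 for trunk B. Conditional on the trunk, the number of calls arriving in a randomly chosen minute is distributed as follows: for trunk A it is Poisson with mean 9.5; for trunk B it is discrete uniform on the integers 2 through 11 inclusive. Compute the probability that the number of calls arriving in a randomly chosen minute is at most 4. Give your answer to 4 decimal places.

0.1675

Conditional on each trunk, P(X ≤ 4): A: 0.0402627; B: 0.3.
By total probability, P(X ≤ 4) = 0.51·0.0402627 + 0.49·0.3 = 0.167534.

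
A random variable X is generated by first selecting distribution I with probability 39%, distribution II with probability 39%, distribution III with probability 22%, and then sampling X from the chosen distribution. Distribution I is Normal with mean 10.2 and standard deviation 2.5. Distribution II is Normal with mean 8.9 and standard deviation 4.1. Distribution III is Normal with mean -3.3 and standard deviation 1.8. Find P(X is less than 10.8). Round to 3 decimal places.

0.717

Conditional on each component, P(X < 10.8): I: 0.594835; II: 0.678466; III: 1.
By total probability, P(X < 10.8) = 0.39·0.594835 + 0.39·0.678466 + 0.22·1 = 0.716587.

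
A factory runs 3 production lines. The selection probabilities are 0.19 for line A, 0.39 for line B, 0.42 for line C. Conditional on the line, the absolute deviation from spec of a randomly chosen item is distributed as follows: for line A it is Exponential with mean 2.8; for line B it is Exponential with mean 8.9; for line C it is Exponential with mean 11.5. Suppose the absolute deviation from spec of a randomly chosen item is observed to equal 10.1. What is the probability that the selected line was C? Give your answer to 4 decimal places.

0.4879

Likelihoods f(10.1 | ·): A: 0.00968902; B: 0.0361209; C: 0.0361309.
Posterior ∝ prior × likelihood. Numerator for C: 0.42·0.0361309 = 0.015175.
Normalizing constant: 0.19·0.00968902 + 0.39·0.0361209 + 0.42·0.0361309 = 0.031103.
P(C | observation) = 0.015175 / 0.031103 = 0.487893.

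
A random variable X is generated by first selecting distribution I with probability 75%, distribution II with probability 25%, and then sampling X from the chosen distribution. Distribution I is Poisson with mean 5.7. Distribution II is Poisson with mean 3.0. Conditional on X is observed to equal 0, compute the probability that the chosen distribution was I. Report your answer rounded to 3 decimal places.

0.168

Likelihoods P(X=0 | ·): I: 0.00334597; II: 0.0497871.
Posterior ∝ prior × likelihood. Numerator for I: 0.75·0.00334597 = 0.00250947.
Normalizing constant: 0.75·0.00334597 + 0.25·0.0497871 = 0.0149562.
P(I | observation) = 0.00250947 / 0.0149562 = 0.167788.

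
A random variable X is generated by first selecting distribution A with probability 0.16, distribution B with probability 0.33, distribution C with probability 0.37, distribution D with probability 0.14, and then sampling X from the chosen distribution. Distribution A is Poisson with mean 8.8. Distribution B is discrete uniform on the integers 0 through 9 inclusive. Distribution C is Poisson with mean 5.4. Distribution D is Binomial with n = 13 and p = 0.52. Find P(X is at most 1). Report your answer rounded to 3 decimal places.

Conditional on each component, P(X ≤ 1): A: 0.00147718; B: 0.2; C: 0.0289061; D: 0.00108301.
By total probability, P(X ≤ 1) = 0.16·0.00147718 + 0.33·0.2 + 0.37·0.0289061 + 0.14·0.00108301 = 0.0770832.

0.077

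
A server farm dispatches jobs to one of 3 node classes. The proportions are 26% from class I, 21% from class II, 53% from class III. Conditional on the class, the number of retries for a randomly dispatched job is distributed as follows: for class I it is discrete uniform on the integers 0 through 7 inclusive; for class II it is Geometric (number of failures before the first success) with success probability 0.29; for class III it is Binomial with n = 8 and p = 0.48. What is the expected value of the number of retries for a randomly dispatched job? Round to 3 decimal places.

Component means — I: 3.5; II: 2.44828; III: 3.84.
E[X] = 0.26·3.5 + 0.21·2.44828 + 0.53·3.84 = 3.45934.

3.459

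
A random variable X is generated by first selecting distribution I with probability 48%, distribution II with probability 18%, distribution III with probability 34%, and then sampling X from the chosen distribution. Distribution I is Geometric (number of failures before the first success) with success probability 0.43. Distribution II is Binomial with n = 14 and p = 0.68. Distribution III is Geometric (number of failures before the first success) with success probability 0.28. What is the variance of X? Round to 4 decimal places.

14.1604

Per component, I: μ=1.32558, E[X²]=4.83991; II: μ=9.52, E[X²]=93.6768; III: μ=2.57143, E[X²]=15.7959.
E[X] = 0.48·1.32558 + 0.18·9.52 + 0.34·2.57143 = 3.22416.
E[X²] = 0.48·4.83991 + 0.18·93.6768 + 0.34·15.7959 = 24.5556.
Var(X) = E[X²] − (E[X])² = 24.5556 − 10.3952 = 14.1604.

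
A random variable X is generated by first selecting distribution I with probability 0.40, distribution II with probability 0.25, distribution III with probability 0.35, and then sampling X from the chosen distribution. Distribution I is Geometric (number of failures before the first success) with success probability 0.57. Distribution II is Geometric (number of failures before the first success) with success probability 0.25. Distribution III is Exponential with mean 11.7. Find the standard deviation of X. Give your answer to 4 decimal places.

8.6799

Per component, I: μ=0.754386, E[X²]=1.89258; II: μ=3, E[X²]=21; III: μ=11.7, E[X²]=273.78.
E[X] = 0.4·0.754386 + 0.25·3 + 0.35·11.7 = 5.14675.
E[X²] = 0.4·1.89258 + 0.25·21 + 0.35·273.78 = 101.83.
Var(X) = E[X²] − (E[X])² = 101.83 − 26.4891 = 75.341.
SD(X) = √75.341 = 8.67992.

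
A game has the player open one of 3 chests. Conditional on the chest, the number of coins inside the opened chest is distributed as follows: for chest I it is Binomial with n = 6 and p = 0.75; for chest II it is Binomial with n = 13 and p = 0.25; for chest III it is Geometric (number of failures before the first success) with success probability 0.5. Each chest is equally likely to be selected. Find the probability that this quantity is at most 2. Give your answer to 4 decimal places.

Conditional on each chest, P(X ≤ 2): I: 0.0375977; II: 0.332602; III: 0.875.
By total probability, P(X ≤ 2) = 0.333333·0.0375977 + 0.333333·0.332602 + 0.333333·0.875 = 0.415066.

0.4151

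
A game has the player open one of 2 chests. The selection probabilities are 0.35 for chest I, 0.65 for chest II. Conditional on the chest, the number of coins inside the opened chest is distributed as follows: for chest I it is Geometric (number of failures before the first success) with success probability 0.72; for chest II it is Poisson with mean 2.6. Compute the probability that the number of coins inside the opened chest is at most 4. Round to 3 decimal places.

0.920

Conditional on each chest, P(X ≤ 4): I: 0.998279; II: 0.877423.
By total probability, P(X ≤ 4) = 0.35·0.998279 + 0.65·0.877423 = 0.919723.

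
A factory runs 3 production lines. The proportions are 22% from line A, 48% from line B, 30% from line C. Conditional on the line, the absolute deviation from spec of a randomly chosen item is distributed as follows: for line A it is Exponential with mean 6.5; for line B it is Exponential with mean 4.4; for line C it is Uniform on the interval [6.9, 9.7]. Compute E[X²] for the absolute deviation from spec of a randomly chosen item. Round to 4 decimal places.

For each component E[X²] = Var + (mean)², giving A: 84.5; B: 38.72; C: 69.5433.
Overall E[X²] = 0.22·84.5 + 0.48·38.72 + 0.3·69.5433 = 58.0386.

58.0386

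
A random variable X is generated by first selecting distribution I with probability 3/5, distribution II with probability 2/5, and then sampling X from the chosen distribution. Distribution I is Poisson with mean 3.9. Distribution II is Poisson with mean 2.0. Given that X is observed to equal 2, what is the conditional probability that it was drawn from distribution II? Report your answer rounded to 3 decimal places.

0.540

Likelihoods P(X=2 | ·): I: 0.15394; II: 0.270671.
Posterior ∝ prior × likelihood. Numerator for II: 0.4·0.270671 = 0.108268.
Normalizing constant: 0.6·0.15394 + 0.4·0.270671 = 0.200632.
P(II | observation) = 0.108268 / 0.200632 = 0.539636.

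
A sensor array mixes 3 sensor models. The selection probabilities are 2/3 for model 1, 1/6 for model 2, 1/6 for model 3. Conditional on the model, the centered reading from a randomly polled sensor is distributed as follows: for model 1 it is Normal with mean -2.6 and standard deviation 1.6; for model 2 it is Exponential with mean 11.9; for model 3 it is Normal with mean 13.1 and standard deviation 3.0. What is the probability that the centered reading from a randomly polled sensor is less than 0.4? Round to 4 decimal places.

Conditional on each model, P(X < 0.4): 1: 0.969604; 2: 0.0330548; 3: 1.15126e-05.
By total probability, P(X < 0.4) = 0.666667·0.969604 + 0.166667·0.0330548 + 0.166667·1.15126e-05 = 0.651913.

0.6519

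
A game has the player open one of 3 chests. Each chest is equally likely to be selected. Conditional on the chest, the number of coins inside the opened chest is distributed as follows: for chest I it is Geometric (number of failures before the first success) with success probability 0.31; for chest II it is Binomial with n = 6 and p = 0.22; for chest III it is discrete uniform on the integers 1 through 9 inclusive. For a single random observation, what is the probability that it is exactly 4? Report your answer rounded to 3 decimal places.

Conditional on each chest, P(X = 4): I: 0.0702681; II: 0.0213782; III: 0.111111.
By total probability, P(X = 4) = 0.333333·0.0702681 + 0.333333·0.0213782 + 0.333333·0.111111 = 0.0675858.

0.068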